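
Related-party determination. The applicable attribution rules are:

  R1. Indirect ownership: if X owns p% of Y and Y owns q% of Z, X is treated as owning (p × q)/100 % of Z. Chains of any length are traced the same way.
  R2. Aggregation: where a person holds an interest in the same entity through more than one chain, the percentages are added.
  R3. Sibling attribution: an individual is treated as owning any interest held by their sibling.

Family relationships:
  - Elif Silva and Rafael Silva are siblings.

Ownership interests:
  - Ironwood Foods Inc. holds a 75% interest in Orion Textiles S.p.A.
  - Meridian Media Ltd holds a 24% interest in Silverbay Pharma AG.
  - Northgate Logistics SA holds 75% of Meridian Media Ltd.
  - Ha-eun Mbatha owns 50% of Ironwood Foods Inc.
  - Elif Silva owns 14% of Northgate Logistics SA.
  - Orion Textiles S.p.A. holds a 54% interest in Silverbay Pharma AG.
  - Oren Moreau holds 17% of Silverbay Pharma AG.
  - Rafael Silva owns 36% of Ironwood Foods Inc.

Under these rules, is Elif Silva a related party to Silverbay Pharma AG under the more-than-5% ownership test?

Yes

By sibling attribution (R3), Elif Silva is treated as owning Rafael Silva's 36% interest in Ironwood Foods Inc.
Chain via Northgate Logistics SA → Meridian Media Ltd (R1): 14% × 75% × 24% = 2.52% of Silverbay Pharma AG.
Chain via Ironwood Foods Inc. → Orion Textiles S.p.A. (R1): 36% × 75% × 54% = 14.58% of Silverbay Pharma AG.
Aggregating (R2): 2.52% + 14.58% = 17.1%.
17.1% exceeds the 5% threshold, so Elif is a related party to Silverbay Pharma AG.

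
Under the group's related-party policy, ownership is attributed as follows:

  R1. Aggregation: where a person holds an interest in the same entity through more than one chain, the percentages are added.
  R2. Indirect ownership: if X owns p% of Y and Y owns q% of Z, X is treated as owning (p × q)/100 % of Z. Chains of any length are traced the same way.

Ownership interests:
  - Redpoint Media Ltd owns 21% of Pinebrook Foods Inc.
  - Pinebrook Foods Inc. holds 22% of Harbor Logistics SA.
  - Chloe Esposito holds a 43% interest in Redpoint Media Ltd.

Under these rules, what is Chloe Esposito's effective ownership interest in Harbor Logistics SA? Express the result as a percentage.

Chain via Redpoint Media Ltd → Pinebrook Foods Inc. (R2): 43% × 21% × 22% = 1.9866% of Harbor Logistics SA.

1.9866%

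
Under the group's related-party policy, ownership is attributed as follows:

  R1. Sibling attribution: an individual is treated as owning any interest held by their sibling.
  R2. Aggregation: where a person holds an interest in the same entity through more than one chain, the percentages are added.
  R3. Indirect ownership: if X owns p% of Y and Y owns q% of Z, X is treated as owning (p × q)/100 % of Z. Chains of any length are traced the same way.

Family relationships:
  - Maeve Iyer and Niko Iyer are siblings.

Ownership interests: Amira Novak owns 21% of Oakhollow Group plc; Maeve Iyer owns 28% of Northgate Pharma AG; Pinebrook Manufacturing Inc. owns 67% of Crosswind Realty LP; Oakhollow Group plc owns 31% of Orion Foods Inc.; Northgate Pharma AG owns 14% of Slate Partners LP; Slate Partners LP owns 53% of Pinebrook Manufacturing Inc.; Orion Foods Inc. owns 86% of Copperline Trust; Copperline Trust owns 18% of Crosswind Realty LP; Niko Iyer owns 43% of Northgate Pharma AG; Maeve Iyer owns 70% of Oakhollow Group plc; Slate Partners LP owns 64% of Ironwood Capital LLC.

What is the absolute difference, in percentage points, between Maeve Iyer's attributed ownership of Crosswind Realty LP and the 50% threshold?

By sibling attribution (R1), Maeve Iyer is treated as also owning Niko Iyer's interest in Northgate Pharma AG, giving 28% + 43% = 71%.
Chain via Oakhollow Group plc → Orion Foods Inc. → Copperline Trust (R3): 70% × 31% × 86% × 18% = 3.35916% of Crosswind Realty LP.
Chain via Northgate Pharma AG → Slate Partners LP → Pinebrook Manufacturing Inc. (R3): 71% × 14% × 53% × 67% = 3.529694% of Crosswind Realty LP.
Aggregating (R2): 3.35916% + 3.529694% = 6.888854%.
6.888854% falls short of the 50% threshold by 43.111146 percentage points.

43.111146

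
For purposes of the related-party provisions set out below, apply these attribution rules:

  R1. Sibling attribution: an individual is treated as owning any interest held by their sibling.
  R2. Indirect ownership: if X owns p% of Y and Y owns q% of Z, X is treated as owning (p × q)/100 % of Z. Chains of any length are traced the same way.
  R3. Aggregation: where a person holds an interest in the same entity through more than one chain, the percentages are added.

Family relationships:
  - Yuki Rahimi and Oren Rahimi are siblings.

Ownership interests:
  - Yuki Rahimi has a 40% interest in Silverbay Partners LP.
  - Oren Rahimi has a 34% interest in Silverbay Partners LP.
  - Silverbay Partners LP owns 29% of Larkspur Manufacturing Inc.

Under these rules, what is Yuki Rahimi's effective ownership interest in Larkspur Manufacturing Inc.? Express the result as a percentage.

By sibling attribution (R1), Yuki Rahimi is treated as also owning Oren Rahimi's interest in Silverbay Partners LP, giving 40% + 34% = 74%.
Chain via Silverbay Partners LP (R2): 74% × 29% = 21.46% of Larkspur Manufacturing Inc.

21.46%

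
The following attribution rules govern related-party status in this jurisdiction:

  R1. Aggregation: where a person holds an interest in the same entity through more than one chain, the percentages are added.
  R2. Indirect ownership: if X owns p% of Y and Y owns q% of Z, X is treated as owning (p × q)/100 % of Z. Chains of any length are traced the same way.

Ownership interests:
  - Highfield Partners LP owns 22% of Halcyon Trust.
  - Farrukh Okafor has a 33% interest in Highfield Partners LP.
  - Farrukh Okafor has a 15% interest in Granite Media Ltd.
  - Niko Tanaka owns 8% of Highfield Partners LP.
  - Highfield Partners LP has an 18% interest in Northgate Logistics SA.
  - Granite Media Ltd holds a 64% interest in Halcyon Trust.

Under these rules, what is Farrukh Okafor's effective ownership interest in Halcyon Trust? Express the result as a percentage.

Chain via Highfield Partners LP (R2): 33% × 22% = 7.26% of Halcyon Trust.
Chain via Granite Media Ltd (R2): 15% × 64% = 9.6% of Halcyon Trust.
Aggregating (R1): 7.26% + 9.6% = 16.86%.

16.86%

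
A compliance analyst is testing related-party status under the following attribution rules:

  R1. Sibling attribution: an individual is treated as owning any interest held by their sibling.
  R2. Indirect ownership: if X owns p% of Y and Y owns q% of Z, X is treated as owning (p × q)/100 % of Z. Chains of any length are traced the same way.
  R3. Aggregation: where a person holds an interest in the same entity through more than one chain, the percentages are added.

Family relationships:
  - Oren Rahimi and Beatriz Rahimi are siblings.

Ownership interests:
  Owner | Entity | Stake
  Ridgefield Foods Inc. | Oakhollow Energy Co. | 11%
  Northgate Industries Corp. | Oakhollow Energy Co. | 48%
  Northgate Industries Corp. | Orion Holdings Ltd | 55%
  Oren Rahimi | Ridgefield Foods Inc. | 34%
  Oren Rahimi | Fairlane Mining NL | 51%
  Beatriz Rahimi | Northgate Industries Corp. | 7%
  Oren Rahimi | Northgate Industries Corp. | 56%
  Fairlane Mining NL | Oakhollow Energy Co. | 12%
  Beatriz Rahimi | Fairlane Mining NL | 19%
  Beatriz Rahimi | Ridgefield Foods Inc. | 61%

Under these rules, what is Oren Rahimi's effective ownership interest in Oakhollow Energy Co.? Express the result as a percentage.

49.09%

By sibling attribution (R1), Oren Rahimi is treated as also owning Beatriz Rahimi's interest in Fairlane Mining NL, giving 51% + 19% = 70%.
By sibling attribution (R1), Oren Rahimi is treated as also owning Beatriz Rahimi's interest in Northgate Industries Corp, giving 56% + 7% = 63%.
By sibling attribution (R1), Oren Rahimi is treated as also owning Beatriz Rahimi's interest in Ridgefield Foods Inc, giving 34% + 61% = 95%.
Chain via Fairlane Mining NL (R2): 70% × 12% = 8.4% of Oakhollow Energy Co.
Chain via Northgate Industries Corp. (R2): 63% × 48% = 30.24% of Oakhollow Energy Co.
Chain via Ridgefield Foods Inc. (R2): 95% × 11% = 10.45% of Oakhollow Energy Co.
Aggregating (R3): 8.4% + 30.24% + 10.45% = 49.09%.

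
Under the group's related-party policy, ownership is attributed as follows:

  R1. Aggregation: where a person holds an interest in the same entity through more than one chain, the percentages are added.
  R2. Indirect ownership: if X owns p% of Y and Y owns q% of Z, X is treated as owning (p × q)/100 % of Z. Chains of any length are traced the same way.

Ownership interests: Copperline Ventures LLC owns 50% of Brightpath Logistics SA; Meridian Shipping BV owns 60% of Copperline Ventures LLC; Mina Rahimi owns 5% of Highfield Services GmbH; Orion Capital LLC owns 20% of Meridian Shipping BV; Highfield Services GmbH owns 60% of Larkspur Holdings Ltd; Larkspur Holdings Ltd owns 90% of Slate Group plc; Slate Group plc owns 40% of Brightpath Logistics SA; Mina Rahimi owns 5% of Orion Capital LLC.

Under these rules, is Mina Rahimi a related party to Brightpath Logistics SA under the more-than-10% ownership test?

No

Chain via Orion Capital LLC → Meridian Shipping BV → Copperline Ventures LLC (R2): 5% × 20% × 60% × 50% = 0.3% of Brightpath Logistics SA.
Chain via Highfield Services GmbH → Larkspur Holdings Ltd → Slate Group plc (R2): 5% × 60% × 90% × 40% = 1.08% of Brightpath Logistics SA.
Aggregating (R1): 0.3% + 1.08% = 1.38%.
1.38% does not exceed the 10% threshold, so Mina is not a related party to Brightpath Logistics SA.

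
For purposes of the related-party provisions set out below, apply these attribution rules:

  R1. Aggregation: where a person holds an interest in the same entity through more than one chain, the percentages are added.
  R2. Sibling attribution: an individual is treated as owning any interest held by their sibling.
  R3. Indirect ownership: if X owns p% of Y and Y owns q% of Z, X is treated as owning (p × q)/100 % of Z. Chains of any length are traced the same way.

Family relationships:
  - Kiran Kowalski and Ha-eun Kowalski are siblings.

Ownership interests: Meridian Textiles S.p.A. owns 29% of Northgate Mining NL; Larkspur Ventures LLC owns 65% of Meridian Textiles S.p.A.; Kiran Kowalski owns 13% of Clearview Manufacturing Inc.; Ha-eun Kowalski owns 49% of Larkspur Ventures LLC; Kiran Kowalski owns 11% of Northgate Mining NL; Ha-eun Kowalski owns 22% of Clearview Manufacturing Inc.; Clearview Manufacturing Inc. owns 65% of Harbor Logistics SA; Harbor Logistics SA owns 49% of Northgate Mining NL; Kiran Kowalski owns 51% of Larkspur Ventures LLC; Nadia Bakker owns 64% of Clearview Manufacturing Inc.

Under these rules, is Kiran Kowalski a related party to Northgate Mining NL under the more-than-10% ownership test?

Yes

By sibling attribution (R2), Kiran Kowalski is treated as also owning Ha-eun Kowalski's interest in Clearview Manufacturing Inc, giving 13% + 22% = 35%.
By sibling attribution (R2), Kiran Kowalski is treated as also owning Ha-eun Kowalski's interest in Larkspur Ventures LLC, giving 51% + 49% = 100%.
Chain via Clearview Manufacturing Inc. → Harbor Logistics SA (R3): 35% × 65% × 49% = 11.1475% of Northgate Mining NL.
Chain via Larkspur Ventures LLC → Meridian Textiles S.p.A. (R3): 100% × 65% × 29% = 18.85% of Northgate Mining NL.
Direct interest in Northgate Mining NL: 11%.
Aggregating (R1): 11.1475% + 18.85% + 11% = 40.9975%.
40.9975% exceeds the 10% threshold, so Kiran is a related party to Northgate Mining NL.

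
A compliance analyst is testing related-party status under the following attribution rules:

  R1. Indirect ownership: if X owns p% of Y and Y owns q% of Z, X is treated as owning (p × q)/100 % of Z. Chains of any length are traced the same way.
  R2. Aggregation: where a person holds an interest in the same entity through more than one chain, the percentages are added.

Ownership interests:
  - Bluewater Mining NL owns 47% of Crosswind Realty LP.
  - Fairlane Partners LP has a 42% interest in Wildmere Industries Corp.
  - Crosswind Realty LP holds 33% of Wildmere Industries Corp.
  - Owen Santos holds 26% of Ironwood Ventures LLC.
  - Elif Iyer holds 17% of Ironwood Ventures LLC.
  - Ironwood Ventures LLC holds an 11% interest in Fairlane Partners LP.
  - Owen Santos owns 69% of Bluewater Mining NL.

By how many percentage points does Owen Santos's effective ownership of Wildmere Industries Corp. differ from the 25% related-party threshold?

Chain via Ironwood Ventures LLC → Fairlane Partners LP (R1): 26% × 11% × 42% = 1.2012% of Wildmere Industries Corp.
Chain via Bluewater Mining NL → Crosswind Realty LP (R1): 69% × 47% × 33% = 10.7019% of Wildmere Industries Corp.
Aggregating (R2): 1.2012% + 10.7019% = 11.9031%.
11.9031% falls short of the 25% threshold by 13.0969 percentage points.

13.0969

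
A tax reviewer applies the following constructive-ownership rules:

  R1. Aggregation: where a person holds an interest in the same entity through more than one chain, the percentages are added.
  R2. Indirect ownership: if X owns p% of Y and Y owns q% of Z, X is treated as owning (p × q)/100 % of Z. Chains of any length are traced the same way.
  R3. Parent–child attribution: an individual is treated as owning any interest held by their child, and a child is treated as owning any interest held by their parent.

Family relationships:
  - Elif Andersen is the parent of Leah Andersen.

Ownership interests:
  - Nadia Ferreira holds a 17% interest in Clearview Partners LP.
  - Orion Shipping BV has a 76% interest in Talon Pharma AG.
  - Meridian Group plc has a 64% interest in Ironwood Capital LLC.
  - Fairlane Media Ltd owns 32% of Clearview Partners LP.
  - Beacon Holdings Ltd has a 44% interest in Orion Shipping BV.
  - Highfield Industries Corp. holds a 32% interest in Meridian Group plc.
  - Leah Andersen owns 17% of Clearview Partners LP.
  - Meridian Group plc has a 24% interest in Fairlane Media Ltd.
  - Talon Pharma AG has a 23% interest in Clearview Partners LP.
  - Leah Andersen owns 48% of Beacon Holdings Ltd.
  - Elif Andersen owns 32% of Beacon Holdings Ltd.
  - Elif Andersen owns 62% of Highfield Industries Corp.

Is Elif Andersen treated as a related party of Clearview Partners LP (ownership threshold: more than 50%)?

By parent–child attribution (R3), Elif Andersen is treated as also owning Leah Andersen's interest in Beacon Holdings Ltd, giving 32% + 48% = 80%.
By parent–child attribution (R3), Elif Andersen is treated as owning Leah Andersen's 17% interest in Clearview Partners LP.
Chain via Beacon Holdings Ltd → Orion Shipping BV → Talon Pharma AG (R2): 80% × 44% × 76% × 23% = 6.15296% of Clearview Partners LP.
Chain via Highfield Industries Corp. → Meridian Group plc → Fairlane Media Ltd (R2): 62% × 32% × 24% × 32% = 1.523712% of Clearview Partners LP.
Direct interest in Clearview Partners LP: 17%.
Aggregating (R1): 6.15296% + 1.523712% + 17% = 24.676672%.
24.676672% does not exceed the 50% threshold, so Elif is not a related party to Clearview Partners LP.

No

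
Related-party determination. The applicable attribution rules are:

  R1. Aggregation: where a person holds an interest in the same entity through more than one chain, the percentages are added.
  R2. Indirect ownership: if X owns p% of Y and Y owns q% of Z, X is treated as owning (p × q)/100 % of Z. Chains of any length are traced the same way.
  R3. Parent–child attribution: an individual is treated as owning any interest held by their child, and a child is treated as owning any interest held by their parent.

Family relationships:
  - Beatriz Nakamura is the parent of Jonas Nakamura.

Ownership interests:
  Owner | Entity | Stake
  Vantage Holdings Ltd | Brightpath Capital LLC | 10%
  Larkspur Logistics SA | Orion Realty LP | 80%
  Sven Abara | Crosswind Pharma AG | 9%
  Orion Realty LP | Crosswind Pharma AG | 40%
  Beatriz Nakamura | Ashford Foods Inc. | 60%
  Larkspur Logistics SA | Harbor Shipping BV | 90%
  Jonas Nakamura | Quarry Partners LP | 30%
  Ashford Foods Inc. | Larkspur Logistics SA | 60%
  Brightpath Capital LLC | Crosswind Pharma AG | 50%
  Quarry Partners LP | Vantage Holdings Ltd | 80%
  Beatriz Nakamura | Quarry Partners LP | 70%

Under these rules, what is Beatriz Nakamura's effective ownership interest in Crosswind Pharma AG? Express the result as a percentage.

15.52%

By parent–child attribution (R3), Beatriz Nakamura is treated as also owning Jonas Nakamura's interest in Quarry Partners LP, giving 70% + 30% = 100%.
Chain via Ashford Foods Inc. → Larkspur Logistics SA → Orion Realty LP (R2): 60% × 60% × 80% × 40% = 11.52% of Crosswind Pharma AG.
Chain via Quarry Partners LP → Vantage Holdings Ltd → Brightpath Capital LLC (R2): 100% × 80% × 10% × 50% = 4% of Crosswind Pharma AG.
Aggregating (R1): 11.52% + 4% = 15.52%.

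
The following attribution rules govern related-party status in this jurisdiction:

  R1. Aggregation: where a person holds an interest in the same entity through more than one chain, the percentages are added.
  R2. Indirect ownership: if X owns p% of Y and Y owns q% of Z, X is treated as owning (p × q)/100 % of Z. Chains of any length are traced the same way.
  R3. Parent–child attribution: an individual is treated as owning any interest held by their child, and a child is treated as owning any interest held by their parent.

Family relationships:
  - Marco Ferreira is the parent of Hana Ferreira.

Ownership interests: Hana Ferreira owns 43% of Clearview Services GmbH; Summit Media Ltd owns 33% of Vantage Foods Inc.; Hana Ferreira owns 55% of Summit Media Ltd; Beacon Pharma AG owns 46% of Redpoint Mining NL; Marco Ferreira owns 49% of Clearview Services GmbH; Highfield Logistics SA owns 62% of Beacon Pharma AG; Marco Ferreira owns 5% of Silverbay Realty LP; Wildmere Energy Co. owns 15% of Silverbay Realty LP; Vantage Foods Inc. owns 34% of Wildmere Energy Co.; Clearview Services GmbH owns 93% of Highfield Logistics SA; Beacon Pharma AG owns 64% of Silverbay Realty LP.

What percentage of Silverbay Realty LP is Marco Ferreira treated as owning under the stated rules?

By parent–child attribution (R3), Marco Ferreira is treated as also owning Hana Ferreira's interest in Clearview Services GmbH, giving 49% + 43% = 92%.
By parent–child attribution (R3), Marco Ferreira is treated as owning Hana Ferreira's 55% interest in Summit Media Ltd.
Chain via Clearview Services GmbH → Highfield Logistics SA → Beacon Pharma AG (R2): 92% × 93% × 62% × 64% = 33.950208% of Silverbay Realty LP.
Direct interest in Silverbay Realty LP: 5%.
Chain via Summit Media Ltd → Vantage Foods Inc. → Wildmere Energy Co. (R2): 55% × 33% × 34% × 15% = 0.92565% of Silverbay Realty LP.
Aggregating (R1): 33.950208% + 5% + 0.92565% = 39.875858%.

39.875858%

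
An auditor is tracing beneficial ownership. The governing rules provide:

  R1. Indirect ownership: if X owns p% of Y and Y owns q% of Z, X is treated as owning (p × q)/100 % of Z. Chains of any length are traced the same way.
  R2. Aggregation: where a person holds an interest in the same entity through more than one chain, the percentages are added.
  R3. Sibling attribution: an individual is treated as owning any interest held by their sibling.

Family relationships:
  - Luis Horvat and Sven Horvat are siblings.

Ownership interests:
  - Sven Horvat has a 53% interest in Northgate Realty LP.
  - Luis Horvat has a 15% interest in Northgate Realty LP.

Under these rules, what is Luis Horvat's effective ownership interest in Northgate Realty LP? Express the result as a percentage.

By sibling attribution (R3), Luis Horvat is treated as also owning Sven Horvat's interest in Northgate Realty LP, giving 15% + 53% = 68%.
Direct interest in Northgate Realty LP: 68%.

68%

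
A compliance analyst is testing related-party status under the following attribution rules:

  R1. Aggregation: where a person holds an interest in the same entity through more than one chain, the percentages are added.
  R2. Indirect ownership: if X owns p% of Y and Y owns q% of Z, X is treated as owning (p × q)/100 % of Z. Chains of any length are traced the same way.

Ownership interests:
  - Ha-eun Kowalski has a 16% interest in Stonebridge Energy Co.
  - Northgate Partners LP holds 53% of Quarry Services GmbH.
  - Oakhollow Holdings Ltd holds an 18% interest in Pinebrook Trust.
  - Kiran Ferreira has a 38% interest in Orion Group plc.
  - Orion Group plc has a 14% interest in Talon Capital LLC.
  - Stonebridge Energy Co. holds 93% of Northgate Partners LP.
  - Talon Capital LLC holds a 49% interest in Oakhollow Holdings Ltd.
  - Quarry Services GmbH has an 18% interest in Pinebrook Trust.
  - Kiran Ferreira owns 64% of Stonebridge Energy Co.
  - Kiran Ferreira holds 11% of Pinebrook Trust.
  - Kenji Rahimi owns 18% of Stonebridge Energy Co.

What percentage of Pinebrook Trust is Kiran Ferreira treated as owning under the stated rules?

Chain via Orion Group plc → Talon Capital LLC → Oakhollow Holdings Ltd (R2): 38% × 14% × 49% × 18% = 0.469224% of Pinebrook Trust.
Chain via Stonebridge Energy Co. → Northgate Partners LP → Quarry Services GmbH (R2): 64% × 93% × 53% × 18% = 5.678208% of Pinebrook Trust.
Direct interest in Pinebrook Trust: 11%.
Aggregating (R1): 0.469224% + 5.678208% + 11% = 17.147432%.

17.147432%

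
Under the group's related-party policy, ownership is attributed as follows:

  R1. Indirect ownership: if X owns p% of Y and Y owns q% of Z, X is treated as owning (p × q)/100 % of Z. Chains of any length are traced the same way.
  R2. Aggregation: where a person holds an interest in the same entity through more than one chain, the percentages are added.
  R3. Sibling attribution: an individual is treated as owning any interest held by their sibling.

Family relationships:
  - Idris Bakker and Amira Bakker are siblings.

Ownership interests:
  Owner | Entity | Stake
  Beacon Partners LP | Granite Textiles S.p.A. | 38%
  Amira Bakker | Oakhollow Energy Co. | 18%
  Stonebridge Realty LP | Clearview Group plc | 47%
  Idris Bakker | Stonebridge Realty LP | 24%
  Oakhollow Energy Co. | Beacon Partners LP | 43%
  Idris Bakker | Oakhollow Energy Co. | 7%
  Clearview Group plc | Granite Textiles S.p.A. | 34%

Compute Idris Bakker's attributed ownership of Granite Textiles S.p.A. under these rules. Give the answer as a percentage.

By sibling attribution (R3), Idris Bakker is treated as also owning Amira Bakker's interest in Oakhollow Energy Co, giving 7% + 18% = 25%.
Chain via Oakhollow Energy Co. → Beacon Partners LP (R1): 25% × 43% × 38% = 4.085% of Granite Textiles S.p.A.
Chain via Stonebridge Realty LP → Clearview Group plc (R1): 24% × 47% × 34% = 3.8352% of Granite Textiles S.p.A.
Aggregating (R2): 4.085% + 3.8352% = 7.9202%.

7.9202%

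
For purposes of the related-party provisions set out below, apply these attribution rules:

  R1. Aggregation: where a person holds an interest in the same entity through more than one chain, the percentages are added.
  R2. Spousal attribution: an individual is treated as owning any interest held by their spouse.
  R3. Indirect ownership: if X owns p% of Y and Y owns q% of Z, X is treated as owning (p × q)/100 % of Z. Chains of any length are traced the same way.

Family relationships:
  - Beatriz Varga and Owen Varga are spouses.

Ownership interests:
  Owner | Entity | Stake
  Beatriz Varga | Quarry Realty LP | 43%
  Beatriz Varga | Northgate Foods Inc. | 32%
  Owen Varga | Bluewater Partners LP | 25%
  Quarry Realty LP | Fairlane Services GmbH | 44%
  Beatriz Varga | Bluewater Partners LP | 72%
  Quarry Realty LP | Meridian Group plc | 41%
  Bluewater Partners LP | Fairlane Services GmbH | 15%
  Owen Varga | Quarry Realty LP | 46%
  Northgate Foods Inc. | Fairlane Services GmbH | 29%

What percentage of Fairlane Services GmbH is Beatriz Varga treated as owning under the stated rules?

62.99%

By spousal attribution (R2), Beatriz Varga is treated as also owning Owen Varga's interest in Bluewater Partners LP, giving 72% + 25% = 97%.
By spousal attribution (R2), Beatriz Varga is treated as also owning Owen Varga's interest in Quarry Realty LP, giving 43% + 46% = 89%.
Chain via Northgate Foods Inc. (R3): 32% × 29% = 9.28% of Fairlane Services GmbH.
Chain via Bluewater Partners LP (R3): 97% × 15% = 14.55% of Fairlane Services GmbH.
Chain via Quarry Realty LP (R3): 89% × 44% = 39.16% of Fairlane Services GmbH.
Aggregating (R1): 9.28% + 14.55% + 39.16% = 62.99%.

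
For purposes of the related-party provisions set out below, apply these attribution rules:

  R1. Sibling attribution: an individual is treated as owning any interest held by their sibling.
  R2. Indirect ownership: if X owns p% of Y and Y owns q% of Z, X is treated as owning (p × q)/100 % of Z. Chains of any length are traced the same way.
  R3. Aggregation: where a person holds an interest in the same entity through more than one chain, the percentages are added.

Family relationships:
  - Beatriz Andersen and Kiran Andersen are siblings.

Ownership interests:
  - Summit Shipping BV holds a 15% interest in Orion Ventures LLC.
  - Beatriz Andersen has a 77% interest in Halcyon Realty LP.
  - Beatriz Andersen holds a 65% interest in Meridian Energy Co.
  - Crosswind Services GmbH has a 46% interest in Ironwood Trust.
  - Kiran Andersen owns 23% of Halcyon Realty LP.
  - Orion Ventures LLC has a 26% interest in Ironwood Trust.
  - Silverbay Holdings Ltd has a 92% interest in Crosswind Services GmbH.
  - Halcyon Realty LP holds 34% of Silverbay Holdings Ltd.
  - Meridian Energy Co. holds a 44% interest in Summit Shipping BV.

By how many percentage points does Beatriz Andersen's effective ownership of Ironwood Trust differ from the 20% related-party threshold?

4.4958

By sibling attribution (R1), Beatriz Andersen is treated as also owning Kiran Andersen's interest in Halcyon Realty LP, giving 77% + 23% = 100%.
Chain via Halcyon Realty LP → Silverbay Holdings Ltd → Crosswind Services GmbH (R2): 100% × 34% × 92% × 46% = 14.3888% of Ironwood Trust.
Chain via Meridian Energy Co. → Summit Shipping BV → Orion Ventures LLC (R2): 65% × 44% × 15% × 26% = 1.1154% of Ironwood Trust.
Aggregating (R3): 14.3888% + 1.1154% = 15.5042%.
15.5042% falls short of the 20% threshold by 4.4958 percentage points.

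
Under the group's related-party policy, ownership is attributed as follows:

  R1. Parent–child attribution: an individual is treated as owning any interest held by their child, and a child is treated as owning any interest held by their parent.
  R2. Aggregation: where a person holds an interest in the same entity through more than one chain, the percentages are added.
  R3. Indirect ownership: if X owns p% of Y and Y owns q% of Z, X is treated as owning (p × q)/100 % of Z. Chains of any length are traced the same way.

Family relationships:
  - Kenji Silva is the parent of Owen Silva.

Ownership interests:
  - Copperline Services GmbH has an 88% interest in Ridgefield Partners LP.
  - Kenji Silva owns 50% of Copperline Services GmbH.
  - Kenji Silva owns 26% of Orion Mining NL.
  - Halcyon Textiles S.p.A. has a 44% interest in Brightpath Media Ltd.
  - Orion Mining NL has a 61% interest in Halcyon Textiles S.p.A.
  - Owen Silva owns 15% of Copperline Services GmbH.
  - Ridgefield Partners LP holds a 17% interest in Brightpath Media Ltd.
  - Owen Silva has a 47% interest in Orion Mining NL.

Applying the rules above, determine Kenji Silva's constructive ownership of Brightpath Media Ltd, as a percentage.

By parent–child attribution (R1), Kenji Silva is treated as also owning Owen Silva's interest in Orion Mining NL, giving 26% + 47% = 73%.
By parent–child attribution (R1), Kenji Silva is treated as also owning Owen Silva's interest in Copperline Services GmbH, giving 50% + 15% = 65%.
Chain via Orion Mining NL → Halcyon Textiles S.p.A. (R3): 73% × 61% × 44% = 19.5932% of Brightpath Media Ltd.
Chain via Copperline Services GmbH → Ridgefield Partners LP (R3): 65% × 88% × 17% = 9.724% of Brightpath Media Ltd.
Aggregating (R2): 19.5932% + 9.724% = 29.3172%.

29.3172%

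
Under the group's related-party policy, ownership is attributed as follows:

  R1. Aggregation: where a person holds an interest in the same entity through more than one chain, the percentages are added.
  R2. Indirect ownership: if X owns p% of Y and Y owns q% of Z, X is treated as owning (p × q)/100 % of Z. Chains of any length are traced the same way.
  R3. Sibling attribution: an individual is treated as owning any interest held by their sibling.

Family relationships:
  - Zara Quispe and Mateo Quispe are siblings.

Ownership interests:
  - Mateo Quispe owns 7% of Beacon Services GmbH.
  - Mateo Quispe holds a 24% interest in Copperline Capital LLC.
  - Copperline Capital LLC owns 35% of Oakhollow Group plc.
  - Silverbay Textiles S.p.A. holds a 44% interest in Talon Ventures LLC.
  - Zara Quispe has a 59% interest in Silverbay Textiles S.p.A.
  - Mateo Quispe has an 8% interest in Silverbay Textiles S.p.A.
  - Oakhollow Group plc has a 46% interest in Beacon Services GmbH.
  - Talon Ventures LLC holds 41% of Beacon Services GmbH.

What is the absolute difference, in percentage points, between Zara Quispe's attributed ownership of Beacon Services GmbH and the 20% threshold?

2.9508

By sibling attribution (R3), Zara Quispe is treated as also owning Mateo Quispe's interest in Silverbay Textiles S.p.A, giving 59% + 8% = 67%.
By sibling attribution (R3), Zara Quispe is treated as owning Mateo Quispe's 24% interest in Copperline Capital LLC.
By sibling attribution (R3), Zara Quispe is treated as owning Mateo Quispe's 7% interest in Beacon Services GmbH.
Chain via Silverbay Textiles S.p.A. → Talon Ventures LLC (R2): 67% × 44% × 41% = 12.0868% of Beacon Services GmbH.
Chain via Copperline Capital LLC → Oakhollow Group plc (R2): 24% × 35% × 46% = 3.864% of Beacon Services GmbH.
Direct interest in Beacon Services GmbH: 7%.
Aggregating (R1): 12.0868% + 3.864% + 7% = 22.9508%.
22.9508% exceeds the 20% threshold by 2.9508 percentage points.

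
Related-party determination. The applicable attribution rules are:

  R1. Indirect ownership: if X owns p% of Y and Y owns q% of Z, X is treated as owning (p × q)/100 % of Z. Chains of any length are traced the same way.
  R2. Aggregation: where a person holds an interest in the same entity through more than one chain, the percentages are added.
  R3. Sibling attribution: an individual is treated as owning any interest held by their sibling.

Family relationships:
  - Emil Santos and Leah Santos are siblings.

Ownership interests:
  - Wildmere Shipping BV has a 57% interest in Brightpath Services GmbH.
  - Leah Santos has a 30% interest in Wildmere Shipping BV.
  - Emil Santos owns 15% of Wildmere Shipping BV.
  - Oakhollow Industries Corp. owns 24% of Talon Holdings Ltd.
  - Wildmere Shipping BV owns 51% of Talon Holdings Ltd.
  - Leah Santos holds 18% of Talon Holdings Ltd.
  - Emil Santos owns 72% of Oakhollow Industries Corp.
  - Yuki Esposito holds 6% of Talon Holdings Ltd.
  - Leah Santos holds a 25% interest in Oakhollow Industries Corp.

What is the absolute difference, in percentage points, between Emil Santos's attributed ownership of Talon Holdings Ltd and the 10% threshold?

By sibling attribution (R3), Emil Santos is treated as also owning Leah Santos's interest in Wildmere Shipping BV, giving 15% + 30% = 45%.
By sibling attribution (R3), Emil Santos is treated as also owning Leah Santos's interest in Oakhollow Industries Corp, giving 72% + 25% = 97%.
By sibling attribution (R3), Emil Santos is treated as owning Leah Santos's 18% interest in Talon Holdings Ltd.
Chain via Wildmere Shipping BV (R1): 45% × 51% = 22.95% of Talon Holdings Ltd.
Chain via Oakhollow Industries Corp. (R1): 97% × 24% = 23.28% of Talon Holdings Ltd.
Direct interest in Talon Holdings Ltd: 18%.
Aggregating (R2): 22.95% + 23.28% + 18% = 64.23%.
64.23% exceeds the 10% threshold by 54.23 percentage points.

54.23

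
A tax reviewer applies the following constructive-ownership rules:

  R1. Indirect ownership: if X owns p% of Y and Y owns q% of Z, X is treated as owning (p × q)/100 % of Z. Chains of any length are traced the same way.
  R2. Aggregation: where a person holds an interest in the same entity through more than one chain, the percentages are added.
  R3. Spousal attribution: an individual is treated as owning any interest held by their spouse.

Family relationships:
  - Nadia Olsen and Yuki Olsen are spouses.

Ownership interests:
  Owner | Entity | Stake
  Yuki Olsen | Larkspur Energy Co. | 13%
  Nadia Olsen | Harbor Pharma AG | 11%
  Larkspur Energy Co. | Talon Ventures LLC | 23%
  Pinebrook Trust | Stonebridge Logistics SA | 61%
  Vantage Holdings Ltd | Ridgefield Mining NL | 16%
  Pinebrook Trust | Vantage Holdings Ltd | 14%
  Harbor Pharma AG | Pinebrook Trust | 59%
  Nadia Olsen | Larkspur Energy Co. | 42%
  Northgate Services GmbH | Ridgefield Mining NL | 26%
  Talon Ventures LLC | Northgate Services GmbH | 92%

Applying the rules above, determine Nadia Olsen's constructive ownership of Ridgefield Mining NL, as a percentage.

By spousal attribution (R3), Nadia Olsen is treated as also owning Yuki Olsen's interest in Larkspur Energy Co, giving 42% + 13% = 55%.
Chain via Harbor Pharma AG → Pinebrook Trust → Vantage Holdings Ltd (R1): 11% × 59% × 14% × 16% = 0.145376% of Ridgefield Mining NL.
Chain via Larkspur Energy Co. → Talon Ventures LLC → Northgate Services GmbH (R1): 55% × 23% × 92% × 26% = 3.02588% of Ridgefield Mining NL.
Aggregating (R2): 0.145376% + 3.02588% = 3.171256%.

3.171256%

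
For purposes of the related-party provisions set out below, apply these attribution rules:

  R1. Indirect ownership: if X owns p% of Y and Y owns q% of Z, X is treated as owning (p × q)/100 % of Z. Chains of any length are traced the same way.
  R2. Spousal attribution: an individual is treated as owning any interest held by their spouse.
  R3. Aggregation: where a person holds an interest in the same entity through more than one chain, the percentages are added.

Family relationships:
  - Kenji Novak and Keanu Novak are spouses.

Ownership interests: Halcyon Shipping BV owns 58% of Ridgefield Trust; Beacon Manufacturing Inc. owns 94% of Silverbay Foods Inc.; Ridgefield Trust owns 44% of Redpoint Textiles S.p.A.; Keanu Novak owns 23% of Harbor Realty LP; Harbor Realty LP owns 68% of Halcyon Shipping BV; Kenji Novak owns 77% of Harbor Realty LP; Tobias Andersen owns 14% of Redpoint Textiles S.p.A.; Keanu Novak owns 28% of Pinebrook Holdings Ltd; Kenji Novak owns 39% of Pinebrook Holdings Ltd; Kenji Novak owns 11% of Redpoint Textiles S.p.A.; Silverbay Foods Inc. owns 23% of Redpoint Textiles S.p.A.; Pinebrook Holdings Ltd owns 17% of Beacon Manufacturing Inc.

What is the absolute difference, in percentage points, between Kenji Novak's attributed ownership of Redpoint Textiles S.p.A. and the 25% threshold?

By spousal attribution (R2), Kenji Novak is treated as also owning Keanu Novak's interest in Pinebrook Holdings Ltd, giving 39% + 28% = 67%.
By spousal attribution (R2), Kenji Novak is treated as also owning Keanu Novak's interest in Harbor Realty LP, giving 77% + 23% = 100%.
Chain via Pinebrook Holdings Ltd → Beacon Manufacturing Inc. → Silverbay Foods Inc. (R1): 67% × 17% × 94% × 23% = 2.462518% of Redpoint Textiles S.p.A.
Chain via Harbor Realty LP → Halcyon Shipping BV → Ridgefield Trust (R1): 100% × 68% × 58% × 44% = 17.3536% of Redpoint Textiles S.p.A.
Direct interest in Redpoint Textiles S.p.A: 11%.
Aggregating (R3): 2.462518% + 17.3536% + 11% = 30.816118%.
30.816118% exceeds the 25% threshold by 5.816118 percentage points.

5.816118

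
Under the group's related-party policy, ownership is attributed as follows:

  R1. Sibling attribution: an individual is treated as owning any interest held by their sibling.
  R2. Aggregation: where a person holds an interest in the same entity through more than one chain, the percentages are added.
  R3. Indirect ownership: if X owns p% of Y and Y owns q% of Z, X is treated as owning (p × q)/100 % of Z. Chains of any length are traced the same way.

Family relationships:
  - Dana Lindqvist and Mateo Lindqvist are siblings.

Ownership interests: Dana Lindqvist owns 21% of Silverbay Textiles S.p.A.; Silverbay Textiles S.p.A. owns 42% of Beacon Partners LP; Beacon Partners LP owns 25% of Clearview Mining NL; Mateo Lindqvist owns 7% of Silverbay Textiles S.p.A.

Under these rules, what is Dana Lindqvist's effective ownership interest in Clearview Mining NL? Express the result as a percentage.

2.94%

By sibling attribution (R1), Dana Lindqvist is treated as also owning Mateo Lindqvist's interest in Silverbay Textiles S.p.A, giving 21% + 7% = 28%.
Chain via Silverbay Textiles S.p.A. → Beacon Partners LP (R3): 28% × 42% × 25% = 2.94% of Clearview Mining NL.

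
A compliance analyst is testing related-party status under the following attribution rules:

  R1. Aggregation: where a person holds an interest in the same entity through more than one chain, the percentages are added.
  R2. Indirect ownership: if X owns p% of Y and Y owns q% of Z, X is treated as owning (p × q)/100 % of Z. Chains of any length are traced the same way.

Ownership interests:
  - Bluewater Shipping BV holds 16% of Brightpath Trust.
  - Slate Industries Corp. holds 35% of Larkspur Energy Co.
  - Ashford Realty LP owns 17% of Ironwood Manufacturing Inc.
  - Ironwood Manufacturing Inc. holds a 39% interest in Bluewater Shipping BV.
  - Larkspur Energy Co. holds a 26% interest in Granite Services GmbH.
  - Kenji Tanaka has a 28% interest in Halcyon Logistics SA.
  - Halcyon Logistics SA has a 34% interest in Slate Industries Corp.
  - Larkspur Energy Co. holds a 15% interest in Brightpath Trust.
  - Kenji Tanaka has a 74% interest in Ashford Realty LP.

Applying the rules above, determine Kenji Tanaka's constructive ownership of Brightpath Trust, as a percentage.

1.284792%

Chain via Halcyon Logistics SA → Slate Industries Corp. → Larkspur Energy Co. (R2): 28% × 34% × 35% × 15% = 0.4998% of Brightpath Trust.
Chain via Ashford Realty LP → Ironwood Manufacturing Inc. → Bluewater Shipping BV (R2): 74% × 17% × 39% × 16% = 0.784992% of Brightpath Trust.
Aggregating (R1): 0.4998% + 0.784992% = 1.284792%.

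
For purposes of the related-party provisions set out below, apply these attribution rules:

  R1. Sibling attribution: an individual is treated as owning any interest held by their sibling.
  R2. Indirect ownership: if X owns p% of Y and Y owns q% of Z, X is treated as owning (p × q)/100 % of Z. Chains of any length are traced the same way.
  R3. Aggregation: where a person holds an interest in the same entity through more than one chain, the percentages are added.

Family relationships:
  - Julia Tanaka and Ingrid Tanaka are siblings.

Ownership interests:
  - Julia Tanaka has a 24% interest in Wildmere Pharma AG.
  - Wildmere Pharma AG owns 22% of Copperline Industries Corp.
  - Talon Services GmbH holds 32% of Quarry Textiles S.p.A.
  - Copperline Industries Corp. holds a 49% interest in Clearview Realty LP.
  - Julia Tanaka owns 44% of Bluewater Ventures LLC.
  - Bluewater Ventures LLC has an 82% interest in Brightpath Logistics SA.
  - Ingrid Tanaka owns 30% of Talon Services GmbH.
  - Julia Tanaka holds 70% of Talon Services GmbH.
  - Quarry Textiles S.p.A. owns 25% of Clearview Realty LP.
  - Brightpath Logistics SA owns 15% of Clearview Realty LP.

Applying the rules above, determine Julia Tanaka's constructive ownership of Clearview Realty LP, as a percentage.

By sibling attribution (R1), Julia Tanaka is treated as also owning Ingrid Tanaka's interest in Talon Services GmbH, giving 70% + 30% = 100%.
Chain via Bluewater Ventures LLC → Brightpath Logistics SA (R2): 44% × 82% × 15% = 5.412% of Clearview Realty LP.
Chain via Wildmere Pharma AG → Copperline Industries Corp. (R2): 24% × 22% × 49% = 2.5872% of Clearview Realty LP.
Chain via Talon Services GmbH → Quarry Textiles S.p.A. (R2): 100% × 32% × 25% = 8% of Clearview Realty LP.
Aggregating (R3): 5.412% + 2.5872% + 8% = 15.9992%.

15.9992%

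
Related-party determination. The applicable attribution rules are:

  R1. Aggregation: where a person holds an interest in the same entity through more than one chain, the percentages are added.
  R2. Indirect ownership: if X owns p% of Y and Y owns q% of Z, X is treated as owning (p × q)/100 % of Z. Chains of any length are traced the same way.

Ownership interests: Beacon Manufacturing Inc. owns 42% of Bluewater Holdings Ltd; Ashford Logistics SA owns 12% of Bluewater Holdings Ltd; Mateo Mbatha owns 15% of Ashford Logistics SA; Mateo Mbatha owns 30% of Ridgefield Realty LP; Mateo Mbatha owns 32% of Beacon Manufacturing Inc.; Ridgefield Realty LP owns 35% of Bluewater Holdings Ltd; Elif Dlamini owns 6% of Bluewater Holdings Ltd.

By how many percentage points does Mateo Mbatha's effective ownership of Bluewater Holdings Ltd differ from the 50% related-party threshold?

24.26

Chain via Ashford Logistics SA (R2): 15% × 12% = 1.8% of Bluewater Holdings Ltd.
Chain via Ridgefield Realty LP (R2): 30% × 35% = 10.5% of Bluewater Holdings Ltd.
Chain via Beacon Manufacturing Inc. (R2): 32% × 42% = 13.44% of Bluewater Holdings Ltd.
Aggregating (R1): 1.8% + 10.5% + 13.44% = 25.74%.
25.74% falls short of the 50% threshold by 24.26 percentage points.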